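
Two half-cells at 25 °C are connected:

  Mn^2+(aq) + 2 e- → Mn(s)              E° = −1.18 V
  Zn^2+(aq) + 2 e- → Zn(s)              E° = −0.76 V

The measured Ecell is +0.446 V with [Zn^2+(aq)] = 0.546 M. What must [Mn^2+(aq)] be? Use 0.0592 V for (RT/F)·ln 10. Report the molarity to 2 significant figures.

The Zn²⁺/Zn couple has the larger reduction potential, so it is the cathode: E°cell = −0.76 − (−1.18) = +0.42 V and n = 2.
From the Nernst equation, log Q = n(E° − E)/0.0592 = 2·(+0.42 − (+0.446))/0.0592 = −0.878.
Balancing electrons gives Zn^2+(aq) + Mn(s) → Zn(s) + Mn^2+(aq); thus Q = [Mn^2+(aq)] / [Zn^2+(aq)].
Solving for the unknown gives log [Mn^2+(aq)] = −1.141, so [Mn^2+(aq)] ≈ 0.072 M.

0.072 M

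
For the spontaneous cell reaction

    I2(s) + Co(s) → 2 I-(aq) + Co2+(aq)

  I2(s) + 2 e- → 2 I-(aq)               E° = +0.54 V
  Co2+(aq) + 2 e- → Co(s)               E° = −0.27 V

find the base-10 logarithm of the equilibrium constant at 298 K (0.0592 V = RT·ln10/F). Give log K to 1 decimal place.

The I₂/I⁻ couple is reduced (cathode); E°cell = +0.54 − (−0.27) = +0.81 V with n = 2.
At equilibrium E = 0, so log K = nE°cell / 0.0592 = (2)(+0.81) / 0.0592 = 27.4.

log K = 27.4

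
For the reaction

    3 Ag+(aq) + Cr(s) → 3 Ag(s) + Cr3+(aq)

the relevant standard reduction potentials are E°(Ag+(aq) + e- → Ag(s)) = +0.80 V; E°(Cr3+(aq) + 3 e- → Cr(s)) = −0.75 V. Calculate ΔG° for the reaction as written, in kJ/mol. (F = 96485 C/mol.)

In the reaction as written Ag+(aq) is reduced, so the Ag⁺/Ag couple is the cathode and Cr³⁺/Cr is the anode.
E°cell = +0.80 − (−0.75) = +1.55 V; balancing electrons gives n = 3.
ΔG° = −nFE°cell = −(3)(96485)(+1.55) J/mol = −449 kJ/mol.

−449 kJ/mol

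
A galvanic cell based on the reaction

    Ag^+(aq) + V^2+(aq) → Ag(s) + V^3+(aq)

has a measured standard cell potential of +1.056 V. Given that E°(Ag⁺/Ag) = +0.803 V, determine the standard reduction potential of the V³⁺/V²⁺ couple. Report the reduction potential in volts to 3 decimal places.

In the reaction as written the Ag⁺/Ag couple is reduced (cathode) and V³⁺/V²⁺ is oxidized (anode), so E°cell = E°(Ag⁺/Ag) − E°(V³⁺/V²⁺).
E°(V³⁺/V²⁺) = E°(cathode) − E°cell = +0.803 − (+1.056) = −0.253 V.

−0.253 V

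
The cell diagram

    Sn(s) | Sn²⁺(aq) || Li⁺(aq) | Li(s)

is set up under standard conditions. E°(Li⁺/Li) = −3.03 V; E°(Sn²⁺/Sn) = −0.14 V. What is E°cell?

By convention the left-hand electrode in cell notation is the anode (oxidation) and the right-hand electrode is the cathode (reduction).
E°cell = E°(right) − E°(left) = −3.03 − (−0.14) = −2.89 V.
The negative sign shows that, as written, the cell would require an external voltage to drive the reaction.

−2.89 V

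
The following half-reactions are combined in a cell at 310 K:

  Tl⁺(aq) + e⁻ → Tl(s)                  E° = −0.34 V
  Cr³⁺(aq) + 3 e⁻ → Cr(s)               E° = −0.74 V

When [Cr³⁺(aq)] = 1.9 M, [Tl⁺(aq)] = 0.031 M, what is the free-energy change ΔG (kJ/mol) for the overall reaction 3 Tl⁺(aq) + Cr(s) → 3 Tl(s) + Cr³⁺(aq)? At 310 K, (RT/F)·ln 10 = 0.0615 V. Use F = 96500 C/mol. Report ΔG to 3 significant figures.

The standard cell potential is −0.34 − (−0.74) = +0.40 V, with n = 3 electrons in the balanced equation.
Here Q = [Cr³⁺(aq)] / [Tl⁺(aq)]^3 = 6.38×10^4 (log Q = 4.805), giving E = +0.40 − (0.0615/3)·(4.805) = +0.3015 V.
ΔG = −nFE = −(3)(96500)(+0.3015) J/mol = −87.3 kJ/mol.

−87.3 kJ/mol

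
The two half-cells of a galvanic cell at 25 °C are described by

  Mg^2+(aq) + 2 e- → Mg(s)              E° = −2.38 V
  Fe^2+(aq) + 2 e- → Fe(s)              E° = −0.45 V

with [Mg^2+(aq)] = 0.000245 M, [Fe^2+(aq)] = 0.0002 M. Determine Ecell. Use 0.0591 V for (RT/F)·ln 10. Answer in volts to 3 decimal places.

+1.927 V

Fe²⁺/Fe is reduced (cathode, E° = −0.45 V) and Mg²⁺/Mg is oxidized (anode).
E°cell = E°cat − E°an = −0.45 − (−2.38) = +1.93 V; n = 2.
The balanced reaction is Fe^2+(aq) + Mg(s) → Fe(s) + Mg^2+(aq), so Q = [Mg^2+(aq)] / [Fe^2+(aq)] = 1.22 and log Q = 0.088.
Applying E = E° − (RT ln10/nF)·log Q gives +1.93 − (0.0591/2)(0.088) = +1.927 V.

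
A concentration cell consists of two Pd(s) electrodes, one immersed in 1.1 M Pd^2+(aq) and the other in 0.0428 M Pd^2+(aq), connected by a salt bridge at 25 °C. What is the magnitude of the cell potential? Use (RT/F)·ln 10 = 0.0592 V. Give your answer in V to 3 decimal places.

For a concentration cell E°cell = 0, since both electrodes use the same couple.
The compartment with the higher Pd^2+(aq) concentration (1.1 M) acts as the cathode; ions are reduced there and produced at the dilute (0.0428 M) anode.
With n = 2, Ecell = −(0.0592/2)·log([dilute]/[conc]) = −(0.0592/2)·log(0.0428/1.1) = +0.042 V.

0.042 V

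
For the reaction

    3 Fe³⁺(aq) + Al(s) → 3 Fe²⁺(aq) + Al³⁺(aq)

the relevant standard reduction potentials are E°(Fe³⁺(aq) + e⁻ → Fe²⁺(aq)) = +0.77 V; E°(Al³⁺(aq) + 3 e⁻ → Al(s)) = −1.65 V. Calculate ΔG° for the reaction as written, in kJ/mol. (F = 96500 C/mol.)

In the reaction as written Fe³⁺(aq) is reduced, so the Fe³⁺/Fe²⁺ couple is the cathode and Al³⁺/Al is the anode.
E°cell = +0.77 − (−1.65) = +2.42 V; balancing electrons gives n = 3.
ΔG° = −nFE°cell = −(3)(96500)(+2.42) J/mol = −701 kJ/mol.

−701 kJ/mol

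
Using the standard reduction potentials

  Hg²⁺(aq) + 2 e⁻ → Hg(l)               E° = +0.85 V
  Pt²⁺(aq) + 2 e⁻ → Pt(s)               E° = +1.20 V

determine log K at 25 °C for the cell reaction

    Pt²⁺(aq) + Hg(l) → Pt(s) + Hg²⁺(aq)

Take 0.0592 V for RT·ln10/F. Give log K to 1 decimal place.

The Pt²⁺/Pt couple is reduced (cathode); E°cell = +1.20 − (+0.85) = +0.35 V with n = 2.
At equilibrium E = 0, so log K = nE°cell / 0.0592 = (2)(+0.35) / 0.0592 = 11.8.

log K = 11.8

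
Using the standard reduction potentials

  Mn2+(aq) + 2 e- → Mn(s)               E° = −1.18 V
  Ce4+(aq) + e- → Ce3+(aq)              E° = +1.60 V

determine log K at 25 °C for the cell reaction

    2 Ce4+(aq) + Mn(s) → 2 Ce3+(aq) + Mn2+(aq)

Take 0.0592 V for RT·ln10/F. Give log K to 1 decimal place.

The Ce⁴⁺/Ce³⁺ couple is reduced (cathode); E°cell = +1.60 − (−1.18) = +2.78 V with n = 2.
At equilibrium E = 0, so log K = nE°cell / 0.0592 = (2)(+2.78) / 0.0592 = 93.9.

log K = 93.9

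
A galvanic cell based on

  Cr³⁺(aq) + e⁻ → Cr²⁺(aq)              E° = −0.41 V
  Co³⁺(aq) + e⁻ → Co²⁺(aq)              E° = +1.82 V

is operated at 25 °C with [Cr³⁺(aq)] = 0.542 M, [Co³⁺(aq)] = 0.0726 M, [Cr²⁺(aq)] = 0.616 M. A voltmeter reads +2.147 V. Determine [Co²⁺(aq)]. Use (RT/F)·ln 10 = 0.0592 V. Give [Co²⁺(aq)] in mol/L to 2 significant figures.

Co³⁺/Co²⁺ is the cathode (higher E°); E°cell = +1.82 − (−0.41) = +2.23 V with n = 1.
Rearranging E = E° − (0.0592/n)·log Q gives log Q = 1(+2.23 − (+2.147))/0.0592 = 1.402.
For Co³⁺(aq) + Cr²⁺(aq) → Co²⁺(aq) + Cr³⁺(aq), the reaction quotient is Q = ([Co²⁺(aq)]·[Cr³⁺(aq)]) / ([Co³⁺(aq)]·[Cr²⁺(aq)]).
Isolating [Co²⁺(aq)] in Q = 10^{1.402} yields log [Co²⁺(aq)] = 0.319, i.e. 2.1 M.

2.1 M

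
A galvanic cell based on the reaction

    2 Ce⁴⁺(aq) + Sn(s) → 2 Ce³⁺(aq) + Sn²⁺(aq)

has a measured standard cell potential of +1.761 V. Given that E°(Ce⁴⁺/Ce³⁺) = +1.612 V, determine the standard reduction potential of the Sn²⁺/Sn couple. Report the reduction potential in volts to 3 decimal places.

In the reaction as written the Ce⁴⁺/Ce³⁺ couple is reduced (cathode) and Sn²⁺/Sn is oxidized (anode), so E°cell = E°(Ce⁴⁺/Ce³⁺) − E°(Sn²⁺/Sn).
E°(Sn²⁺/Sn) = E°(cathode) − E°cell = +1.612 − (+1.761) = −0.149 V.

−0.149 V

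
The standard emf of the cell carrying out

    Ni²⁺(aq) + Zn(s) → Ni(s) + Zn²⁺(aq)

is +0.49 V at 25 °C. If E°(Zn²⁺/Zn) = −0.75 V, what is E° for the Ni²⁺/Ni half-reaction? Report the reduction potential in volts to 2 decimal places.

In the reaction as written the Ni²⁺/Ni couple is reduced (cathode) and Zn²⁺/Zn is oxidized (anode), so E°cell = E°(Ni²⁺/Ni) − E°(Zn²⁺/Zn).
E°(Ni²⁺/Ni) = E°cell + E°(anode) = +0.49 + (−0.75) = −0.26 V.

−0.26 V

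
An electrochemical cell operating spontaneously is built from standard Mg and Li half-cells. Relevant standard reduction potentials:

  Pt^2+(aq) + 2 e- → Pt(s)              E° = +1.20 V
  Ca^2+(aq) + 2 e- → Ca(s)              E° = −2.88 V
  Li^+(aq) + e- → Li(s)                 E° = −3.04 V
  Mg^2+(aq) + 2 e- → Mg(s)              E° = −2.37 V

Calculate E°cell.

+0.67 V

Of the two couples in this cell, the one with the more positive reduction potential is reduced at the cathode: here that is Mg²⁺/Mg (−2.37 V); Li⁺/Li (−3.04 V) is the anode.
E°cell = E°(cathode) − E°(anode) = −2.37 − (−3.04) = +0.67 V.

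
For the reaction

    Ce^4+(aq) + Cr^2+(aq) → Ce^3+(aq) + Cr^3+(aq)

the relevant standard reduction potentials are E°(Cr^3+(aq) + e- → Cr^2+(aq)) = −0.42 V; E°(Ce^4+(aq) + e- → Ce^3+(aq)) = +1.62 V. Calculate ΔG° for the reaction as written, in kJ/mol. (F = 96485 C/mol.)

In the reaction as written Ce^4+(aq) is reduced, so the Ce⁴⁺/Ce³⁺ couple is the cathode and Cr³⁺/Cr²⁺ is the anode.
E°cell = +1.62 − (−0.42) = +2.04 V; balancing electrons gives n = 1.
ΔG° = −nFE°cell = −(1)(96485)(+2.04) J/mol = −197 kJ/mol.

−197 kJ/mol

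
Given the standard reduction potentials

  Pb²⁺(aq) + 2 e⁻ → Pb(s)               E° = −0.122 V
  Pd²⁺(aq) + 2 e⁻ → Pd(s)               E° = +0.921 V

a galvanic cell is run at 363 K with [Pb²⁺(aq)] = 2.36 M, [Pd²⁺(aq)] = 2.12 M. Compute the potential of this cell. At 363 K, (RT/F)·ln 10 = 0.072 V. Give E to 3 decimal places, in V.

Since E°(Pd²⁺/Pd) > E°(Pb²⁺/Pb), Pd²⁺/Pd serves as the cathode.
E°cell = +0.921 − (−0.122) = +1.043 V, with n = 2 electrons transferred.
For the overall reaction Pd²⁺(aq) + Pb(s) → Pd(s) + Pb²⁺(aq), Q = [Pb²⁺(aq)] / [Pd²⁺(aq)] = 1.11, giving log Q = 0.047.
Applying E = E° − (RT ln10/nF)·log Q gives +1.043 − (0.072/2)(0.047) = +1.041 V.

+1.041 V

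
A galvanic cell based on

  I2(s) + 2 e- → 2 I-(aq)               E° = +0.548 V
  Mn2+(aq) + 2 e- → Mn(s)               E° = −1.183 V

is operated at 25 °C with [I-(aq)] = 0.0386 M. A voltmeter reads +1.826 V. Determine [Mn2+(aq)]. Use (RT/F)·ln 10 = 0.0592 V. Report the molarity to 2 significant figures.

0.41 M

With I₂/I⁻ at the cathode and Mn²⁺/Mn at the anode, E°cell = +0.548 − (−1.183) = +1.731 V (n = 2).
Rearranging E = E° − (0.0592/n)·log Q gives log Q = 2(+1.731 − (+1.826))/0.0592 = −3.209.
Balancing electrons gives I2(s) + Mn(s) → 2 I-(aq) + Mn2+(aq); thus Q = [I-(aq)]^2·[Mn2+(aq)].
Solving for the unknown gives log [Mn2+(aq)] = −0.382, so [Mn2+(aq)] ≈ 0.41 M.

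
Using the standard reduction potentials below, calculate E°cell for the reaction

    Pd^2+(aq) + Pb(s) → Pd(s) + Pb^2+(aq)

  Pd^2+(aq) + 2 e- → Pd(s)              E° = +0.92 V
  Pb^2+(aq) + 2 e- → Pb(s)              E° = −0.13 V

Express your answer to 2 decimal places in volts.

+1.05 V

Pd^2+(aq) gains electrons, so the Pd²⁺/Pd couple is the cathode; the Pb²⁺/Pb couple is the anode.
E°cell = E°(cathode) − E°(anode) = +0.92 − (−0.13) = +1.05 V.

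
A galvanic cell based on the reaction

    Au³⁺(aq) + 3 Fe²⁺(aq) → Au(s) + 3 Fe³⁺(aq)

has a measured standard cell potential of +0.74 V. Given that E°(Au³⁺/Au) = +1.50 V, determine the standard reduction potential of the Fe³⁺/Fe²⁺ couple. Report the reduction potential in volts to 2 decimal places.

+0.76 V

In the reaction as written the Au³⁺/Au couple is reduced (cathode) and Fe³⁺/Fe²⁺ is oxidized (anode), so E°cell = E°(Au³⁺/Au) − E°(Fe³⁺/Fe²⁺).
E°(Fe³⁺/Fe²⁺) = E°(cathode) − E°cell = +1.50 − (+0.74) = +0.76 V.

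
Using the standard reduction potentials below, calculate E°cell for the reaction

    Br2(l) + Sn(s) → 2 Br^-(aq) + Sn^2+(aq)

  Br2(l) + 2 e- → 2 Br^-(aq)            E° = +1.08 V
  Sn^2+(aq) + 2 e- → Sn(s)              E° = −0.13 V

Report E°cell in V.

In the reaction as written, Br2(l) is reduced (cathode) and Sn^2+(aq) is produced by oxidation at the anode.
E°cell = E°(cathode) − E°(anode) = +1.08 − (−0.13) = +1.21 V.
The positive value indicates the reaction is spontaneous as written.

+1.21 V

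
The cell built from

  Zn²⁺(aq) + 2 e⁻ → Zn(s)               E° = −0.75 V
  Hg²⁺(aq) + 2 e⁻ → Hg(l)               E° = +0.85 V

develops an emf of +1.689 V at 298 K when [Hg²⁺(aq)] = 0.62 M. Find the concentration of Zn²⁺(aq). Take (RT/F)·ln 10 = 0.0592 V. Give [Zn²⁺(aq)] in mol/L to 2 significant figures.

The Hg²⁺/Hg couple has the larger reduction potential, so it is the cathode: E°cell = +0.85 − (−0.75) = +1.60 V and n = 2.
Since E = E° − (0.0592/n)·log Q, log Q = n(E° − E)/0.0592 = −3.007.
The balanced reaction is Hg²⁺(aq) + Zn(s) → Hg(l) + Zn²⁺(aq), so Q = [Zn²⁺(aq)] / [Hg²⁺(aq)].
Isolating [Zn²⁺(aq)] in Q = 10^{−3.007} yields log [Zn²⁺(aq)] = −3.215, i.e. 0.00061 M.

0.00061 M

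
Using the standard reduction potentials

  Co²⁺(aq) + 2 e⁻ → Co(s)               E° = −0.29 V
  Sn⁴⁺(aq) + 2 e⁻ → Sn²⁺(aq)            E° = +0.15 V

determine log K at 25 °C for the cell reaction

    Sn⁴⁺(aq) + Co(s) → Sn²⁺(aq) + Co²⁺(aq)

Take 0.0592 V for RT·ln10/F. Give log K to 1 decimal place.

log K = 14.9

The Sn⁴⁺/Sn²⁺ couple is reduced (cathode); E°cell = +0.15 − (−0.29) = +0.44 V with n = 2.
At equilibrium E = 0, so log K = nE°cell / 0.0592 = (2)(+0.44) / 0.0592 = 14.9.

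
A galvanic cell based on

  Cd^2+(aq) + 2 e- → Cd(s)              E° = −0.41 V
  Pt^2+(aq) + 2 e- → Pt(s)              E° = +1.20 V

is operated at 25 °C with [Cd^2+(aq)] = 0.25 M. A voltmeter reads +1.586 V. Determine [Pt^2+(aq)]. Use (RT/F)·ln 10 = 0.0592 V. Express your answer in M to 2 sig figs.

Pt²⁺/Pt is the cathode (higher E°); E°cell = +1.20 − (−0.41) = +1.61 V with n = 2.
Rearranging E = E° − (0.0592/n)·log Q gives log Q = 2(+1.61 − (+1.586))/0.0592 = 0.811.
The balanced reaction is Pt^2+(aq) + Cd(s) → Pt(s) + Cd^2+(aq), so Q = [Cd^2+(aq)] / [Pt^2+(aq)].
Solving for the unknown gives log [Pt^2+(aq)] = −1.413, so [Pt^2+(aq)] ≈ 0.039 M.

0.039 M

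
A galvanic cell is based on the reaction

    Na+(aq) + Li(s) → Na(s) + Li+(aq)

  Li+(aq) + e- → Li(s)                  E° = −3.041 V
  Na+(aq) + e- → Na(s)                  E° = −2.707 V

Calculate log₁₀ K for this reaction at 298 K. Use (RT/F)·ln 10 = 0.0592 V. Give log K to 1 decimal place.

log K = 5.6

The Na⁺/Na couple is reduced (cathode); E°cell = −2.707 − (−3.041) = +0.334 V with n = 1.
At equilibrium E = 0, so log K = nE°cell / 0.0592 = (1)(+0.334) / 0.0592 = 5.6.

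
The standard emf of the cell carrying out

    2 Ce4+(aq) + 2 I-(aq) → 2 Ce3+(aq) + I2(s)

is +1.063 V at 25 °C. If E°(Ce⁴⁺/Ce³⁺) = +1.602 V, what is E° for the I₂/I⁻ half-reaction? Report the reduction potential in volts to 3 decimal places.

+0.539 V

In the reaction as written the Ce⁴⁺/Ce³⁺ couple is reduced (cathode) and I₂/I⁻ is oxidized (anode), so E°cell = E°(Ce⁴⁺/Ce³⁺) − E°(I₂/I⁻).
E°(I₂/I⁻) = E°(cathode) − E°cell = +1.602 − (+1.063) = +0.539 V.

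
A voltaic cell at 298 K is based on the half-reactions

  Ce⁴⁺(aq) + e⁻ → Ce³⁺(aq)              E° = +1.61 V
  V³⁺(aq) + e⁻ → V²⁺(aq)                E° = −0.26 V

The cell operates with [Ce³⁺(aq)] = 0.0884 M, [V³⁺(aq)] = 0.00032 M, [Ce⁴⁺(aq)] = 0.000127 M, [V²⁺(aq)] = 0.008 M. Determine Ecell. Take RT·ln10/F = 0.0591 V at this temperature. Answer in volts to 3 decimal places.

Since E°(Ce⁴⁺/Ce³⁺) > E°(V³⁺/V²⁺), Ce⁴⁺/Ce³⁺ serves as the cathode.
E°cell = +1.61 − (−0.26) = +1.87 V, with n = 1 electron transferred.
Balancing gives Ce⁴⁺(aq) + V²⁺(aq) → Ce³⁺(aq) + V³⁺(aq); hence Q = ([Ce³⁺(aq)]·[V³⁺(aq)]) / ([Ce⁴⁺(aq)]·[V²⁺(aq)]) = 27.8 (log Q = 1.445).
Applying E = E° − (RT ln10/nF)·log Q gives +1.87 − (0.0591/1)(1.445) = +1.785 V.

+1.785 V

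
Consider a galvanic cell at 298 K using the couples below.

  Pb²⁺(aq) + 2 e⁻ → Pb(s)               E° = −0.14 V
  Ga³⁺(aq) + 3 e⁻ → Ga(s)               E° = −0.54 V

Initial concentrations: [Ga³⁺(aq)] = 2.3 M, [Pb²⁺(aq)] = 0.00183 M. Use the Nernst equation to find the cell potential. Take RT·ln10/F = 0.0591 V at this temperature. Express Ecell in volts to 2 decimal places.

Pb²⁺/Pb is reduced (cathode, E° = −0.14 V) and Ga³⁺/Ga is oxidized (anode).
E°cell = −0.14 − (−0.54) = +0.40 V, with n = 6 electrons transferred.
The balanced reaction is 3 Pb²⁺(aq) + 2 Ga(s) → 3 Pb(s) + 2 Ga³⁺(aq), so Q = [Ga³⁺(aq)]^2 / [Pb²⁺(aq)]^3 = 8.63×10^8 and log Q = 8.936.
Applying E = E° − (RT ln10/nF)·log Q gives +0.40 − (0.0591/6)(8.936) = +0.31 V.

+0.31 V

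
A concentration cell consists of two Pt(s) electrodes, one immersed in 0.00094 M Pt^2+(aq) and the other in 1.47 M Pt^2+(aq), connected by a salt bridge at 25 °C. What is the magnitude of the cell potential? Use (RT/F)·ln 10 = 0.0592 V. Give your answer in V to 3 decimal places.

For a concentration cell E°cell = 0, since both electrodes use the same couple.
The compartment with the higher Pt^2+(aq) concentration (1.47 M) acts as the cathode; ions are reduced there and produced at the dilute (0.00094 M) anode.
With n = 2, Ecell = −(0.0592/2)·log([dilute]/[conc]) = −(0.0592/2)·log(0.00094/1.47) = +0.095 V.

0.095 V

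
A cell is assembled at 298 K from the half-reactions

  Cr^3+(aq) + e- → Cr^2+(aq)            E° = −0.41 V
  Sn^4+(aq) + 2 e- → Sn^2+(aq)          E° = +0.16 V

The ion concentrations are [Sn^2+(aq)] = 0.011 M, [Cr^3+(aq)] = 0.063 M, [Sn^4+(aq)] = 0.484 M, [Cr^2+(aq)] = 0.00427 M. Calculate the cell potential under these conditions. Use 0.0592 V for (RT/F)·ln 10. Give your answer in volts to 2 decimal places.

Since E°(Sn⁴⁺/Sn²⁺) > E°(Cr³⁺/Cr²⁺), Sn⁴⁺/Sn²⁺ serves as the cathode.
E°cell = +0.16 − (−0.41) = +0.57 V, with n = 2 electrons transferred.
Balancing gives Sn^4+(aq) + 2 Cr^2+(aq) → Sn^2+(aq) + 2 Cr^3+(aq); hence Q = ([Sn^2+(aq)]·[Cr^3+(aq)]^2) / ([Sn^4+(aq)]·[Cr^2+(aq)]^2) = 4.95 (log Q = 0.694).
Applying E = E° − (RT ln10/nF)·log Q gives +0.57 − (0.0592/2)(0.694) = +0.55 V.

+0.55 V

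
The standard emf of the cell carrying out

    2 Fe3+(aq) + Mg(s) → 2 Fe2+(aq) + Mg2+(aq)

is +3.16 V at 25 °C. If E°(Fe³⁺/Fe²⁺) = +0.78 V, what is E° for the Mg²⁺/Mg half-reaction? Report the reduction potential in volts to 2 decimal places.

In the reaction as written the Fe³⁺/Fe²⁺ couple is reduced (cathode) and Mg²⁺/Mg is oxidized (anode), so E°cell = E°(Fe³⁺/Fe²⁺) − E°(Mg²⁺/Mg).
E°(Mg²⁺/Mg) = E°(cathode) − E°cell = +0.78 − (+3.16) = −2.38 V.

−2.38 V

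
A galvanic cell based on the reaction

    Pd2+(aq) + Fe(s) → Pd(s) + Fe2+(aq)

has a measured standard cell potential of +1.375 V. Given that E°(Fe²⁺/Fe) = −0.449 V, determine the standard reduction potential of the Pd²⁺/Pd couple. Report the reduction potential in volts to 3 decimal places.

In the reaction as written the Pd²⁺/Pd couple is reduced (cathode) and Fe²⁺/Fe is oxidized (anode), so E°cell = E°(Pd²⁺/Pd) − E°(Fe²⁺/Fe).
E°(Pd²⁺/Pd) = E°cell + E°(anode) = +1.375 + (−0.449) = +0.926 V.

+0.926 V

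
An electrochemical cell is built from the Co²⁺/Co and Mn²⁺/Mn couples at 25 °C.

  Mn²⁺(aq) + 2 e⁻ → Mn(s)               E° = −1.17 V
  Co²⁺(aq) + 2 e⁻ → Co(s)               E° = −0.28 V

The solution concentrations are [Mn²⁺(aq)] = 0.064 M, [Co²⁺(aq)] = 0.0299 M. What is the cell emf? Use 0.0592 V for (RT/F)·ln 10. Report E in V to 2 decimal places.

Co²⁺/Co is reduced (cathode, E° = −0.28 V) and Mn²⁺/Mn is oxidized (anode).
E°cell = −0.28 − (−1.17) = +0.89 V, with n = 2 electrons transferred.
Balancing gives Co²⁺(aq) + Mn(s) → Co(s) + Mn²⁺(aq); hence Q = [Mn²⁺(aq)] / [Co²⁺(aq)] = 2.14 (log Q = 0.331).
Applying E = E° − (RT ln10/nF)·log Q gives +0.89 − (0.0592/2)(0.331) = +0.88 V.

+0.88 V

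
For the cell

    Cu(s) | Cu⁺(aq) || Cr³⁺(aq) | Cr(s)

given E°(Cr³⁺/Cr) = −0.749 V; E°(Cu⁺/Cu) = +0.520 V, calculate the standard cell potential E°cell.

−1.269 V

By convention the left-hand electrode in cell notation is the anode (oxidation) and the right-hand electrode is the cathode (reduction).
E°cell = E°(right) − E°(left) = −0.749 − (+0.520) = −1.269 V.
The negative sign shows that, as written, the cell would require an external voltage to drive the reaction.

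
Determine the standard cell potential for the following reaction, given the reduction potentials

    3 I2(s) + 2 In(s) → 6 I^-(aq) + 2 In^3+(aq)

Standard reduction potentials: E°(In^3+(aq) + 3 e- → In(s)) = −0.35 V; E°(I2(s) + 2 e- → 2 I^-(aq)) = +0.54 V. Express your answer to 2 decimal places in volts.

+0.89 V

I2(s) gains electrons, so the I₂/I⁻ couple is the cathode; the In³⁺/In couple is the anode.
E°cell = E°(cathode) − E°(anode) = +0.54 − (−0.35) = +0.89 V.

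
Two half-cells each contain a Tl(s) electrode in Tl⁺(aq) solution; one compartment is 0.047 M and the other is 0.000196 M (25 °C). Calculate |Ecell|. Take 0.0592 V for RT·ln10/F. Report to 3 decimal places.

0.141 V

For a concentration cell E°cell = 0, since both electrodes use the same couple.
The compartment with the higher Tl⁺(aq) concentration (0.047 M) acts as the cathode; ions are reduced there and produced at the dilute (0.000196 M) anode.
With n = 1, Ecell = −(0.0592/1)·log([dilute]/[conc]) = −(0.0592/1)·log(0.000196/0.047) = +0.141 V.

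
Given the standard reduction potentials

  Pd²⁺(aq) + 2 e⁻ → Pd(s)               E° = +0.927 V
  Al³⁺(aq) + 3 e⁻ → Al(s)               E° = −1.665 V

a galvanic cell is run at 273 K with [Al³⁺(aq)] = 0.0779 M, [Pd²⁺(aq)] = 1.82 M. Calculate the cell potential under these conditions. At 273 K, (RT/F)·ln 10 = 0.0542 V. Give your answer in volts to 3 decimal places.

+2.619 V

The Pd²⁺/Pd couple has the more positive E°, so it is the cathode; Al³⁺/Al is the anode.
The standard potential is +0.927 − (−1.665) = +2.592 V and the balanced reaction transfers n = 6 electrons.
The balanced reaction is 3 Pd²⁺(aq) + 2 Al(s) → 3 Pd(s) + 2 Al³⁺(aq), so Q = [Al³⁺(aq)]^2 / [Pd²⁺(aq)]^3 = 0.00101 and log Q = −2.997.
By the Nernst equation, E = +2.592 − (0.0542/6)·(−2.997) = +2.619 V.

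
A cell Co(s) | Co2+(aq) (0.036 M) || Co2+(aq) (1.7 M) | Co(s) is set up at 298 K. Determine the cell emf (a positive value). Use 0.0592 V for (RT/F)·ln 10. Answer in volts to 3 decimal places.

0.050 V

For a concentration cell E°cell = 0, since both electrodes use the same couple.
The compartment with the higher Co2+(aq) concentration (1.7 M) acts as the cathode; ions are reduced there and produced at the dilute (0.036 M) anode.
With n = 2, Ecell = −(0.0592/2)·log([dilute]/[conc]) = −(0.0592/2)·log(0.036/1.7) = +0.050 V.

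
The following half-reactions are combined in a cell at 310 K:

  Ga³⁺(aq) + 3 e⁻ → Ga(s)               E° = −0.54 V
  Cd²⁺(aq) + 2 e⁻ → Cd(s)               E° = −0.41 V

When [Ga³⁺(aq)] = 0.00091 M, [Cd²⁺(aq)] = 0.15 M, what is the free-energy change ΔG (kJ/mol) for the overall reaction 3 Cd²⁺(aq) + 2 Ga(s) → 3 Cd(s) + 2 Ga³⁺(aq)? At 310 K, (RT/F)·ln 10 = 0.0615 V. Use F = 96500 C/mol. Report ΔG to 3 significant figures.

The standard cell potential is −0.41 − (−0.54) = +0.13 V, with n = 6 electrons in the balanced equation.
The reaction quotient is [Ga³⁺(aq)]^2 / [Cd²⁺(aq)]^3 = 0.000245; by Nernst, E = +0.13 − (0.0615/6)(−3.610) = +0.1670 V.
ΔG = −nFE = −(6)(96500)(+0.1670) J/mol = −96.7 kJ/mol.

−96.7 kJ/mol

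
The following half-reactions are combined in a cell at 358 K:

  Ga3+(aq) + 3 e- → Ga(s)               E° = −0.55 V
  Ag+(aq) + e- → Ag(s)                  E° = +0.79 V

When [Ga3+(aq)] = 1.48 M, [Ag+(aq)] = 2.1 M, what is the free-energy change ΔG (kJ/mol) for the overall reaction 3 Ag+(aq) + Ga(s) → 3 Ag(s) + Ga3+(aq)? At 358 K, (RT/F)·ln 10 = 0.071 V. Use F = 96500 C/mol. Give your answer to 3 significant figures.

−393 kJ/mol

The standard cell potential is +0.79 − (−0.55) = +1.34 V, with n = 3 electrons in the balanced equation.
Here Q = [Ga3+(aq)] / [Ag+(aq)]^3 = 0.16 (log Q = −0.796), giving E = +1.34 − (0.071/3)·(−0.796) = +1.3588 V.
ΔG = −nFE = −(3)(96500)(+1.3588) J/mol = −393 kJ/mol.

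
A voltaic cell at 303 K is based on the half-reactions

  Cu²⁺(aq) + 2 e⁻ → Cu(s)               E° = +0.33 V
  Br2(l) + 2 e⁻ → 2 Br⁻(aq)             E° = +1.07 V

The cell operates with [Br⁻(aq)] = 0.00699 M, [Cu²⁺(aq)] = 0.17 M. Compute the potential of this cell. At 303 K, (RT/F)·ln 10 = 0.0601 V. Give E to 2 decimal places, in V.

+0.89 V

Since E°(Br₂/Br⁻) > E°(Cu²⁺/Cu), Br₂/Br⁻ serves as the cathode.
E°cell = +1.07 − (+0.33) = +0.74 V, with n = 2 electrons transferred.
The balanced reaction is Br2(l) + Cu(s) → 2 Br⁻(aq) + Cu²⁺(aq), so Q = [Br⁻(aq)]^2·[Cu²⁺(aq)] = 8.31×10^−6 and log Q = −5.081.
E = E° − (0.0601/n)·log Q = +0.74 − (0.0601/2)(−5.081) = +0.89 V.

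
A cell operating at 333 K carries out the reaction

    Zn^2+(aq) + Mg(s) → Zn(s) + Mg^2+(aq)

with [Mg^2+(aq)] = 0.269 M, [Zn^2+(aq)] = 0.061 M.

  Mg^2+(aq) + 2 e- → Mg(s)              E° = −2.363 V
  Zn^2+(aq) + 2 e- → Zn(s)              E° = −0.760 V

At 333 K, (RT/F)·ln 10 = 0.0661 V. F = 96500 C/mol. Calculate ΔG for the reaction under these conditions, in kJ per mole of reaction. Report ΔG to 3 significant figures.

−305 kJ/mol

With Zn²⁺/Zn reduced at the cathode, E°cell = −0.760 − (−2.363) = +1.603 V and n = 2.
Here Q = [Mg^2+(aq)] / [Zn^2+(aq)] = 4.41 (log Q = 0.644), giving E = +1.603 − (0.0661/2)·(0.644) = +1.5817 V.
Finally ΔG = −nFE = −(2)(96500 C/mol)(+1.5817 V) = −305 kJ/mol.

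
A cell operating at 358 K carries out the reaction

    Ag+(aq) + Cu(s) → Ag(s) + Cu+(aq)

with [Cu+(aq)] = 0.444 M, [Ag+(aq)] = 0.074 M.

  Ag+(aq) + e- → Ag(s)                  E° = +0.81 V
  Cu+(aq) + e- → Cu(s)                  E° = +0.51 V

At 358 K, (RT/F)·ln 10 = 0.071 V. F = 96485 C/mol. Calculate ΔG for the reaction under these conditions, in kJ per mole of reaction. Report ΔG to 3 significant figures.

−23.6 kJ/mol

E°cell = +0.81 − (+0.51) = +0.30 V; the balanced reaction transfers n = 1 electron.
Here Q = [Cu+(aq)] / [Ag+(aq)] = 6 (log Q = 0.778), giving E = +0.30 − (0.071/1)·(0.778) = +0.2448 V.
ΔG = −nFE = −(1)(96485)(+0.2448) J/mol = −23.6 kJ/mol.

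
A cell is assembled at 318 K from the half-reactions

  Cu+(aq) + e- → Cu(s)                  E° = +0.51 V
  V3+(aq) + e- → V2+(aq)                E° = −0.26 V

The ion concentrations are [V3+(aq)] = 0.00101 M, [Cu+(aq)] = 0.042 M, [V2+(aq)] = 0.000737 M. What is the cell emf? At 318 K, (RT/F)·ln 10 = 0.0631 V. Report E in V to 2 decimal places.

The Cu⁺/Cu couple has the more positive E°, so it is the cathode; V³⁺/V²⁺ is the anode.
E°cell = E°cat − E°an = +0.51 − (−0.26) = +0.77 V; n = 1.
Balancing gives Cu+(aq) + V2+(aq) → Cu(s) + V3+(aq); hence Q = [V3+(aq)] / ([Cu+(aq)]·[V2+(aq)]) = 32.6 (log Q = 1.514).
E = E° − (0.0631/n)·log Q = +0.77 − (0.0631/1)(1.514) = +0.67 V.

+0.67 V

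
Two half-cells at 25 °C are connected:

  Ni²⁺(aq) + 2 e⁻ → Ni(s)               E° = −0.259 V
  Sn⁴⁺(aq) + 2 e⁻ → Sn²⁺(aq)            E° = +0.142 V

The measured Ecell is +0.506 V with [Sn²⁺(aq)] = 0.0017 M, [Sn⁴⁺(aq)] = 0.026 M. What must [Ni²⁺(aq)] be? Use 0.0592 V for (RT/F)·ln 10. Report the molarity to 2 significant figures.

Sn⁴⁺/Sn²⁺ is the cathode (higher E°); E°cell = +0.142 − (−0.259) = +0.401 V with n = 2.
Since E = E° − (0.0592/n)·log Q, log Q = n(E° − E)/0.0592 = −3.547.
For Sn⁴⁺(aq) + Ni(s) → Sn²⁺(aq) + Ni²⁺(aq), the reaction quotient is Q = ([Sn²⁺(aq)]·[Ni²⁺(aq)]) / [Sn⁴⁺(aq)].
Substituting the known concentrations and solving, log [Ni²⁺(aq)] = −2.362 and [Ni²⁺(aq)] = 0.0043 M.

0.0043 M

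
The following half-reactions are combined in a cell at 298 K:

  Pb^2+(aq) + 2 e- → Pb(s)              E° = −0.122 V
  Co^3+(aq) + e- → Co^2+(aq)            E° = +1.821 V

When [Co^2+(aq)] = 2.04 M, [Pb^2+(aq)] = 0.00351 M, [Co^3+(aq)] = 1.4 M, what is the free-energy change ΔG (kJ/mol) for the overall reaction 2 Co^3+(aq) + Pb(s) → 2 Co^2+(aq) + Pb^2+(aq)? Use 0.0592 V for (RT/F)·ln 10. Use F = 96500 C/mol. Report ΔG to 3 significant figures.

E°cell = +1.821 − (−0.122) = +1.943 V; the balanced reaction transfers n = 2 electrons.
The reaction quotient is ([Co^2+(aq)]^2·[Pb^2+(aq)]) / [Co^3+(aq)]^2 = 0.00745; by Nernst, E = +1.943 − (0.0592/2)(−2.128) = +2.0060 V.
Finally ΔG = −nFE = −(2)(96500 C/mol)(+2.0060 V) = −387 kJ/mol.

−387 kJ/mol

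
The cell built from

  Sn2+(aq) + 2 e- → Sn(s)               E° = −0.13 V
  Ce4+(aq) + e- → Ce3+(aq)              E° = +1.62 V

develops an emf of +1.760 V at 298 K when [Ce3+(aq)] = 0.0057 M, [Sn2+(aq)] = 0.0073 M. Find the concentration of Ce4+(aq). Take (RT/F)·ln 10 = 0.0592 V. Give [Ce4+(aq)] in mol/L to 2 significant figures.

Ce⁴⁺/Ce³⁺ is the cathode (higher E°); E°cell = +1.62 − (−0.13) = +1.75 V with n = 2.
From the Nernst equation, log Q = n(E° − E)/0.0592 = 2·(+1.75 − (+1.760))/0.0592 = −0.338.
For 2 Ce4+(aq) + Sn(s) → 2 Ce3+(aq) + Sn2+(aq), the reaction quotient is Q = ([Ce3+(aq)]^2·[Sn2+(aq)]) / [Ce4+(aq)]^2.
Substituting the known concentrations and solving, log [Ce4+(aq)] = −3.143 and [Ce4+(aq)] = 0.00072 M.

0.00072 M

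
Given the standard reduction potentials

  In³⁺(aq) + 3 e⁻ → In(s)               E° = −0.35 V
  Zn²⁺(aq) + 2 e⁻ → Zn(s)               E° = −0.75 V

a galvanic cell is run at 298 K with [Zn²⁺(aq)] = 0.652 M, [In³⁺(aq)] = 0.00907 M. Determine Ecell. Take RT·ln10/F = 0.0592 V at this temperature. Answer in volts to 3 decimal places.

Since E°(In³⁺/In) > E°(Zn²⁺/Zn), In³⁺/In serves as the cathode.
The standard potential is −0.35 − (−0.75) = +0.40 V and the balanced reaction transfers n = 6 electrons.
Balancing gives 2 In³⁺(aq) + 3 Zn(s) → 2 In(s) + 3 Zn²⁺(aq); hence Q = [Zn²⁺(aq)]^3 / [In³⁺(aq)]^2 = 3.37×10^3 (log Q = 3.528).
By the Nernst equation, E = +0.40 − (0.0592/6)·(3.528) = +0.365 V.

+0.365 V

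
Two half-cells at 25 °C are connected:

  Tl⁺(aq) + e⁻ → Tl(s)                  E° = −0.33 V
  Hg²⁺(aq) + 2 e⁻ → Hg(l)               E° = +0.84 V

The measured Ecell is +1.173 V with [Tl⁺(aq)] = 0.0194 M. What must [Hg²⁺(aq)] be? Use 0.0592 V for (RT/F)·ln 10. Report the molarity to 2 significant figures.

0.00048 M

Hg²⁺/Hg is the cathode (higher E°); E°cell = +0.84 − (−0.33) = +1.17 V with n = 2.
From the Nernst equation, log Q = n(E° − E)/0.0592 = 2·(+1.17 − (+1.173))/0.0592 = −0.101.
The balanced reaction is Hg²⁺(aq) + 2 Tl(s) → Hg(l) + 2 Tl⁺(aq), so Q = [Tl⁺(aq)]^2 / [Hg²⁺(aq)].
Solving for the unknown gives log [Hg²⁺(aq)] = −3.323, so [Hg²⁺(aq)] ≈ 0.00048 M.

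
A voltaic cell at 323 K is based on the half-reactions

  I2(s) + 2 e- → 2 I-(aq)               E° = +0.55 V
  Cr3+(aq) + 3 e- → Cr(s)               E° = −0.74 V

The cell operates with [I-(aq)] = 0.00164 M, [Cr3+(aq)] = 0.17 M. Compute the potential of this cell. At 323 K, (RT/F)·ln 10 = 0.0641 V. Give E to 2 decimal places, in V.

Since E°(I₂/I⁻) > E°(Cr³⁺/Cr), I₂/I⁻ serves as the cathode.
E°cell = E°cat − E°an = +0.55 − (−0.74) = +1.29 V; n = 6.
Balancing gives 3 I2(s) + 2 Cr(s) → 6 I-(aq) + 2 Cr3+(aq); hence Q = [I-(aq)]^6·[Cr3+(aq)]^2 = 5.62×10^−19 (log Q = −18.250).
Applying E = E° − (RT ln10/nF)·log Q gives +1.29 − (0.0641/6)(−18.250) = +1.48 V.

+1.48 V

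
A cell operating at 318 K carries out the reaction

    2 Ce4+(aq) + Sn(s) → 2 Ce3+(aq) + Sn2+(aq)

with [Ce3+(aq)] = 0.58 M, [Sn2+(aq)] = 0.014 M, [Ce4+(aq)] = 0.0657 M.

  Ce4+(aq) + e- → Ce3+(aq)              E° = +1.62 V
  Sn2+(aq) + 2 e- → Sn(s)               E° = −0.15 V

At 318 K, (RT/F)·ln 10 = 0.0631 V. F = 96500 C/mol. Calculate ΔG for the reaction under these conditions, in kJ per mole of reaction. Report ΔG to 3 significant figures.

−341 kJ/mol

E°cell = +1.62 − (−0.15) = +1.77 V; the balanced reaction transfers n = 2 electrons.
Q = ([Ce3+(aq)]^2·[Sn2+(aq)]) / [Ce4+(aq)]^2 = 1.09, so log Q = 0.038 and E = +1.77 − (0.0631/2)(0.038) = +1.7688 V.
ΔG = −nFE = −(2)(96500)(+1.7688) J/mol = −341 kJ/mol.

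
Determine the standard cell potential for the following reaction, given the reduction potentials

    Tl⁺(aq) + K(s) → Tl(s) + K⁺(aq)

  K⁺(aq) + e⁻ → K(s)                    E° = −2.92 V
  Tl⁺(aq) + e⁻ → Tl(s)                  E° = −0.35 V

+2.57 V

In the reaction as written, Tl⁺(aq) is reduced (cathode) and K⁺(aq) is produced by oxidation at the anode.
E°cell = E°(cathode) − E°(anode) = −0.35 − (−2.92) = +2.57 V.
The positive value indicates the reaction is spontaneous as written.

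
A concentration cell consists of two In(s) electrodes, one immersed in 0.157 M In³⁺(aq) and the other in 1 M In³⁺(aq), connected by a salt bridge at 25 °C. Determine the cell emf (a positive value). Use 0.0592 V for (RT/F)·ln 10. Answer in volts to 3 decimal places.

For a concentration cell E°cell = 0, since both electrodes use the same couple.
The compartment with the higher In³⁺(aq) concentration (1 M) acts as the cathode; ions are reduced there and produced at the dilute (0.157 M) anode.
With n = 3, Ecell = −(0.0592/3)·log([dilute]/[conc]) = −(0.0592/3)·log(0.157/1) = +0.016 V.

0.016 V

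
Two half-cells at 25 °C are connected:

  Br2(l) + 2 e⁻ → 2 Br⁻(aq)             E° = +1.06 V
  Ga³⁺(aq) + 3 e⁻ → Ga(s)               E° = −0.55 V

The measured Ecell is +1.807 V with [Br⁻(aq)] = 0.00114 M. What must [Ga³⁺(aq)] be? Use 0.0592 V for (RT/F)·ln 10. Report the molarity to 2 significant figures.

Br₂/Br⁻ is the cathode (higher E°); E°cell = +1.06 − (−0.55) = +1.61 V with n = 6.
From the Nernst equation, log Q = n(E° − E)/0.0592 = 6·(+1.61 − (+1.807))/0.0592 = −19.966.
For 3 Br2(l) + 2 Ga(s) → 6 Br⁻(aq) + 2 Ga³⁺(aq), the reaction quotient is Q = [Br⁻(aq)]^6·[Ga³⁺(aq)]^2.
Substituting the known concentrations and solving, log [Ga³⁺(aq)] = −1.154 and [Ga³⁺(aq)] = 0.070 M.

0.070 M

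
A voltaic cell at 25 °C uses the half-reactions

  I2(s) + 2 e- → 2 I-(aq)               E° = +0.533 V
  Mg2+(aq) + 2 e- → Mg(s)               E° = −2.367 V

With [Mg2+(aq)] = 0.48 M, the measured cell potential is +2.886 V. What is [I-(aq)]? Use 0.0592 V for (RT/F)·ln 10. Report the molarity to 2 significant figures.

2.5 M

With I₂/I⁻ at the cathode and Mg²⁺/Mg at the anode, E°cell = +0.533 − (−2.367) = +2.900 V (n = 2).
Since E = E° − (0.0592/n)·log Q, log Q = n(E° − E)/0.0592 = 0.473.
The balanced reaction is I2(s) + Mg(s) → 2 I-(aq) + Mg2+(aq), so Q = [I-(aq)]^2·[Mg2+(aq)].
Substituting the known concentrations and solving, log [I-(aq)] = 0.396 and [I-(aq)] = 2.5 M.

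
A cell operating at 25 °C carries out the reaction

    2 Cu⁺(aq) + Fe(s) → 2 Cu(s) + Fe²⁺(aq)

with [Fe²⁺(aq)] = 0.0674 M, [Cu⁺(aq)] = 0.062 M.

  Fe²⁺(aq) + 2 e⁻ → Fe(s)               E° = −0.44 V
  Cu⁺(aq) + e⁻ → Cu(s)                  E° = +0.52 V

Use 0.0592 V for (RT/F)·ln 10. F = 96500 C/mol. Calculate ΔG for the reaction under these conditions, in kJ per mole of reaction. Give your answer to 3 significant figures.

−178 kJ/mol

The standard cell potential is +0.52 − (−0.44) = +0.96 V, with n = 2 electrons in the balanced equation.
The reaction quotient is [Fe²⁺(aq)] / [Cu⁺(aq)]^2 = 17.5; by Nernst, E = +0.96 − (0.0592/2)(1.244) = +0.9232 V.
ΔG = −nFE = −(2)(96500)(+0.9232) J/mol = −178 kJ/mol.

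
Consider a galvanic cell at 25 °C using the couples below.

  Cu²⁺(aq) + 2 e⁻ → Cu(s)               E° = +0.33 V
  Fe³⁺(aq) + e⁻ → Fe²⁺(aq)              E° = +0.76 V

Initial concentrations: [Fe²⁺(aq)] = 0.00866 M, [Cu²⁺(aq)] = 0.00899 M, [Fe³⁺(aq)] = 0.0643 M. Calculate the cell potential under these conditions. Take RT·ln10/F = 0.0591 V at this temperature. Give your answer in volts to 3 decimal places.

The Fe³⁺/Fe²⁺ couple has the more positive E°, so it is the cathode; Cu²⁺/Cu is the anode.
E°cell = +0.76 − (+0.33) = +0.43 V, with n = 2 electrons transferred.
The balanced reaction is 2 Fe³⁺(aq) + Cu(s) → 2 Fe²⁺(aq) + Cu²⁺(aq), so Q = ([Fe²⁺(aq)]^2·[Cu²⁺(aq)]) / [Fe³⁺(aq)]^2 = 0.000163 and log Q = −3.788.
By the Nernst equation, E = +0.43 − (0.0591/2)·(−3.788) = +0.542 V.

+0.542 V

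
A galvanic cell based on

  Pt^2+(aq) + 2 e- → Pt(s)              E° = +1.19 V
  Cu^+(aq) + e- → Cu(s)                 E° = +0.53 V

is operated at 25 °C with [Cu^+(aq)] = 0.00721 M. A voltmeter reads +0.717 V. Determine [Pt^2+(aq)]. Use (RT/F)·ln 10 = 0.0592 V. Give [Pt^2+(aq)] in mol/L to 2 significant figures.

0.0044 M

Pt²⁺/Pt is the cathode (higher E°); E°cell = +1.19 − (+0.53) = +0.66 V with n = 2.
From the Nernst equation, log Q = n(E° − E)/0.0592 = 2·(+0.66 − (+0.717))/0.0592 = −1.926.
Balancing electrons gives Pt^2+(aq) + 2 Cu(s) → Pt(s) + 2 Cu^+(aq); thus Q = [Cu^+(aq)]^2 / [Pt^2+(aq)].
Solving for the unknown gives log [Pt^2+(aq)] = −2.358, so [Pt^2+(aq)] ≈ 0.0044 M.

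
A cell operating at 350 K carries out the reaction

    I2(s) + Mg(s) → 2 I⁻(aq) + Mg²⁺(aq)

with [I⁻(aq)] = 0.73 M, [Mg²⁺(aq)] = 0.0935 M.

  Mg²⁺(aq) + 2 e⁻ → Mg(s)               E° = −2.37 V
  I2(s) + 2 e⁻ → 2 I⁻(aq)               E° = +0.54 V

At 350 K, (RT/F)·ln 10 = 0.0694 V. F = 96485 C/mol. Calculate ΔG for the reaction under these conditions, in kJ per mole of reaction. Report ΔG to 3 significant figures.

−570 kJ/mol

E°cell = +0.54 − (−2.37) = +2.91 V; the balanced reaction transfers n = 2 electrons.
The reaction quotient is [I⁻(aq)]^2·[Mg²⁺(aq)] = 0.0498; by Nernst, E = +2.91 − (0.0694/2)(−1.303) = +2.9552 V.
ΔG = −nFE = −(2)(96485)(+2.9552) J/mol = −570 kJ/mol.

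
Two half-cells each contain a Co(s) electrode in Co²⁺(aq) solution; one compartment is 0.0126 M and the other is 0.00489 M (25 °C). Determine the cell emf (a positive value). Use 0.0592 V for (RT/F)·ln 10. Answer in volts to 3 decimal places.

0.012 V

For a concentration cell E°cell = 0, since both electrodes use the same couple.
The compartment with the higher Co²⁺(aq) concentration (0.0126 M) acts as the cathode; ions are reduced there and produced at the dilute (0.00489 M) anode.
With n = 2, Ecell = −(0.0592/2)·log([dilute]/[conc]) = −(0.0592/2)·log(0.00489/0.0126) = +0.012 V.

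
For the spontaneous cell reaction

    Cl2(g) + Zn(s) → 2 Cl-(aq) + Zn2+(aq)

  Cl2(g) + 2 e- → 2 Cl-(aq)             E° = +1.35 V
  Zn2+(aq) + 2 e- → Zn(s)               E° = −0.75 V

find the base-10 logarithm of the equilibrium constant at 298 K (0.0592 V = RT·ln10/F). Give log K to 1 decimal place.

The Cl₂/Cl⁻ couple is reduced (cathode); E°cell = +1.35 − (−0.75) = +2.10 V with n = 2.
At equilibrium E = 0, so log K = nE°cell / 0.0592 = (2)(+2.10) / 0.0592 = 70.9.

log K = 70.9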